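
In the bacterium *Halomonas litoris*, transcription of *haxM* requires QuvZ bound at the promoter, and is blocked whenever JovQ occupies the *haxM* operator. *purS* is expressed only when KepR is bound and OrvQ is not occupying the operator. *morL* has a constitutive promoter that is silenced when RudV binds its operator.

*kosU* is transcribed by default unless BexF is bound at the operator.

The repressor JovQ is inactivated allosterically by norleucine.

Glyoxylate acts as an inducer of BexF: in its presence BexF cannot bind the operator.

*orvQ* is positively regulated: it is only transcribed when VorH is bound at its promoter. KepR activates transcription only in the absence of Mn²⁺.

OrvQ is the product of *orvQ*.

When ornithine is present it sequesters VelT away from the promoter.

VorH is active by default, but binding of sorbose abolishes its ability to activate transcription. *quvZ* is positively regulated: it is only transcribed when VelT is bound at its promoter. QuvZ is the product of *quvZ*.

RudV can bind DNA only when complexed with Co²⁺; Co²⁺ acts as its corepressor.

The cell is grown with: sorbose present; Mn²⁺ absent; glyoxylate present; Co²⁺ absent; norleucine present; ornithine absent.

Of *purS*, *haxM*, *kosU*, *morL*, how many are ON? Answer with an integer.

4

Mn²⁺ is absent, so KepR is active.
Sorbose is present, so VorH is inactive.
Required activator VorH is absent, so *orvQ* is not transcribed.
So OrvQ is not produced.
No repressor is bound and KepR is active, so *purS* is transcribed.
→ *purS* is ON.
Norleucine is present, so JovQ is inactive.
Ornithine is absent, so VelT is active.
No repressor is bound and VelT is active, so *quvZ* is transcribed.
So QuvZ is produced and active.
No repressor is bound and QuvZ is active, so *haxM* is transcribed.
→ *haxM* is ON.
Glyoxylate is present, so BexF is inactive.
With no repressor bound, *kosU* is transcribed.
→ *kosU* is ON.
Co²⁺ is absent, so RudV is inactive.
With no repressor bound, *morL* is transcribed.
→ *morL* is ON.
4 of the 4 genes are transcribed.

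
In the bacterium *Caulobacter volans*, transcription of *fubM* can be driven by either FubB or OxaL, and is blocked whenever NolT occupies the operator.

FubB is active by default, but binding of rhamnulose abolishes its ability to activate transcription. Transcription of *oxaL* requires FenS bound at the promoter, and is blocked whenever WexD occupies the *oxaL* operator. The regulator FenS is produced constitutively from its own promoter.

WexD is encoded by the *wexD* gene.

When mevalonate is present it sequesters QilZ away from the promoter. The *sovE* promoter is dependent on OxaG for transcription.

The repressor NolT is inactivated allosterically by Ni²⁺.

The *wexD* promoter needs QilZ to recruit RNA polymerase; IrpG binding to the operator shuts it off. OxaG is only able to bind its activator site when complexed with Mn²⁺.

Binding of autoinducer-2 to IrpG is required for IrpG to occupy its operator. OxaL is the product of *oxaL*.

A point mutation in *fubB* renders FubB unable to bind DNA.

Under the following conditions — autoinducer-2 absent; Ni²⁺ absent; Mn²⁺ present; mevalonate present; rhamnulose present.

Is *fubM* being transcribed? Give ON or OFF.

OFF

FubB is non-functional in this strain, so it has no effect.
Mevalonate is present, so QilZ is inactive.
Autoinducer-2 is absent, so IrpG is inactive.
Required activator QilZ is absent, so *wexD* is not transcribed.
So WexD is not produced.
FenS is produced constitutively and is active.
No repressor is bound and FenS is active, so *oxaL* is transcribed.
So OxaL is produced and active.
Ni²⁺ is absent, so NolT is active.
With repressor NolT bound, *fubM* is not transcribed.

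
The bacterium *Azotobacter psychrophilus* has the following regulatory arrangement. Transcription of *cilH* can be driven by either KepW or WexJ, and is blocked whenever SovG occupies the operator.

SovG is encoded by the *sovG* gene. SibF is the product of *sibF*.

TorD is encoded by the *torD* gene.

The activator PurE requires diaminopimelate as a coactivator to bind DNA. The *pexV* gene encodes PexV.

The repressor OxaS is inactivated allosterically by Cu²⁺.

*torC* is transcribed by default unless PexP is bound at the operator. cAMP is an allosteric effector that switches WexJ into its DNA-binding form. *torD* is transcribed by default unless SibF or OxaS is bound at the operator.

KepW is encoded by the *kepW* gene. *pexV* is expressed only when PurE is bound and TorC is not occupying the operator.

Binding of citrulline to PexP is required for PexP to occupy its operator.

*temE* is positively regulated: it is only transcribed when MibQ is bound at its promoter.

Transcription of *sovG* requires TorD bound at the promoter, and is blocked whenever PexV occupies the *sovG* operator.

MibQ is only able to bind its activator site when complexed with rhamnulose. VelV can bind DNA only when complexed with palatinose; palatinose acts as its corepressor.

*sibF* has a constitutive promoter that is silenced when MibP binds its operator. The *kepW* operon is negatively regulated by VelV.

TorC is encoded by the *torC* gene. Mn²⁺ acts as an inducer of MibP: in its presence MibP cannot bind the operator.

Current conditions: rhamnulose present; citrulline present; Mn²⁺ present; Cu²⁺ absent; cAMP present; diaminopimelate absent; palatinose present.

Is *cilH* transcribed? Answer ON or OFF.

Palatinose is present, so VelV is active.
With repressor VelV bound, *kepW* is not transcribed.
So KepW is not produced.
cAMP is present, so WexJ is active.
Mn²⁺ is present, so MibP is inactive.
With no repressor bound, *sibF* is transcribed.
So SibF is produced and active.
Cu²⁺ is absent, so OxaS is active.
With repressor SibF bound, *torD* is not transcribed.
So TorD is not produced.
Citrulline is present, so PexP is active.
With repressor PexP bound, *torC* is not transcribed.
So TorC is not produced.
Diaminopimelate is absent, so PurE is inactive.
Required activator PurE is absent, so *pexV* is not transcribed.
So PexV is not produced.
Required activator TorD is absent, so *sovG* is not transcribed.
So SovG is not produced.
Activator WexJ is present, so *cilH* is transcribed.

ON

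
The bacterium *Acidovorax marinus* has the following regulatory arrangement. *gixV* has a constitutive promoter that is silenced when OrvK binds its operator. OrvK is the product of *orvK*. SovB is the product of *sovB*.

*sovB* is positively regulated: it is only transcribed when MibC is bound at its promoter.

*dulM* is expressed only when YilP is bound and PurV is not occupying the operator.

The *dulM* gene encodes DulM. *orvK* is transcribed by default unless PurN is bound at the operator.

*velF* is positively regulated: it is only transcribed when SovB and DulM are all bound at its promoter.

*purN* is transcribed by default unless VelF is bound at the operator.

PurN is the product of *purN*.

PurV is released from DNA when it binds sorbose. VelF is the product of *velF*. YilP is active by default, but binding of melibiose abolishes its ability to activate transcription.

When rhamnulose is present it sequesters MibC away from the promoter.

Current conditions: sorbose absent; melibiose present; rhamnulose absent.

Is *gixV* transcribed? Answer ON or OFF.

Rhamnulose is absent, so MibC is active.
No repressor is bound and MibC is active, so *sovB* is transcribed.
So SovB is produced and active.
Melibiose is present, so YilP is inactive.
Sorbose is absent, so PurV is active.
With repressor PurV bound, *dulM* is not transcribed.
So DulM is not produced.
Required activator DulM is absent, so *velF* is not transcribed.
So VelF is not produced.
With no repressor bound, *purN* is transcribed.
So PurN is produced and active.
With repressor PurN bound, *orvK* is not transcribed.
So OrvK is not produced.
With no repressor bound, *gixV* is transcribed.

ON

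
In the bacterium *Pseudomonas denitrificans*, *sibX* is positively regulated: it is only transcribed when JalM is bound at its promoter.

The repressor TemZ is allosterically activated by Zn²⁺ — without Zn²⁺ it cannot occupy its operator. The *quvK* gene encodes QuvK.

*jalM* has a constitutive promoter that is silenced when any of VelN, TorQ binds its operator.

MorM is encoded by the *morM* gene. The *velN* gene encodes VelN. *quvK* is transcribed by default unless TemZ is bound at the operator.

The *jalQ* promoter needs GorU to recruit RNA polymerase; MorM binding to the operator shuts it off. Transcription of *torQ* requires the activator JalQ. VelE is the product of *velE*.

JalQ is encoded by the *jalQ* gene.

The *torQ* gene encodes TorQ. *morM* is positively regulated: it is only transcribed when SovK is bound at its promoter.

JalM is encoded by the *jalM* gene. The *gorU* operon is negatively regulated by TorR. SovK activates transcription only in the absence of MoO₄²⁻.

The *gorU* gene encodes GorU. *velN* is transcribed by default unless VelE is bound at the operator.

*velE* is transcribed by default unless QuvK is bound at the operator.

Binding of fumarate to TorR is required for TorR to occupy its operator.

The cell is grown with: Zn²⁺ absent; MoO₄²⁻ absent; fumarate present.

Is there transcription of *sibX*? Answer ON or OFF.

OFF

Zn²⁺ is absent, so TemZ is inactive.
With no repressor bound, *quvK* is transcribed.
So QuvK is produced and active.
With repressor QuvK bound, *velE* is not transcribed.
So VelE is not produced.
With no repressor bound, *velN* is transcribed.
So VelN is produced and active.
MoO₄²⁻ is absent, so SovK is active.
No repressor is bound and SovK is active, so *morM* is transcribed.
So MorM is produced and active.
Fumarate is present, so TorR is active.
With repressor TorR bound, *gorU* is not transcribed.
So GorU is not produced.
With repressor MorM bound, *jalQ* is not transcribed.
So JalQ is not produced.
Required activator JalQ is absent, so *torQ* is not transcribed.
So TorQ is not produced.
With repressor VelN bound, *jalM* is not transcribed.
So JalM is not produced.
Required activator JalM is absent, so *sibX* is not transcribed.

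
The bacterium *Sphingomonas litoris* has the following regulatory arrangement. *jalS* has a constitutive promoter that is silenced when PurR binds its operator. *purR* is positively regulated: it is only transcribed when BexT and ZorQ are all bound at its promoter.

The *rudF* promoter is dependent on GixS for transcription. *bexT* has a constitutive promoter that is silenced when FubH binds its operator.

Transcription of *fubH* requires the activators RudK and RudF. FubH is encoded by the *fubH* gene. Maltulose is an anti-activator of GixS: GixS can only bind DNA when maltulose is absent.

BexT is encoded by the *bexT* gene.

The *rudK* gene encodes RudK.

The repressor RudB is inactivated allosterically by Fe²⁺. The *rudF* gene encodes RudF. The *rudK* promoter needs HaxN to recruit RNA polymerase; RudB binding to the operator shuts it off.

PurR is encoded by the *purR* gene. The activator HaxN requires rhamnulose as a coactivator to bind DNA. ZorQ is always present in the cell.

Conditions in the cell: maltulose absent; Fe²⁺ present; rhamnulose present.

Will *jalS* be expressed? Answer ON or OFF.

Fe²⁺ is present, so RudB is inactive.
Rhamnulose is present, so HaxN is active.
No repressor is bound and HaxN is active, so *rudK* is transcribed.
So RudK is produced and active.
Maltulose is absent, so GixS is active.
No repressor is bound and GixS is active, so *rudF* is transcribed.
So RudF is produced and active.
No repressor is bound and RudK and RudF are active, so *fubH* is transcribed.
So FubH is produced and active.
With repressor FubH bound, *bexT* is not transcribed.
So BexT is not produced.
ZorQ is produced constitutively and is active.
Required activator BexT is absent, so *purR* is not transcribed.
So PurR is not produced.
With no repressor bound, *jalS* is transcribed.

ON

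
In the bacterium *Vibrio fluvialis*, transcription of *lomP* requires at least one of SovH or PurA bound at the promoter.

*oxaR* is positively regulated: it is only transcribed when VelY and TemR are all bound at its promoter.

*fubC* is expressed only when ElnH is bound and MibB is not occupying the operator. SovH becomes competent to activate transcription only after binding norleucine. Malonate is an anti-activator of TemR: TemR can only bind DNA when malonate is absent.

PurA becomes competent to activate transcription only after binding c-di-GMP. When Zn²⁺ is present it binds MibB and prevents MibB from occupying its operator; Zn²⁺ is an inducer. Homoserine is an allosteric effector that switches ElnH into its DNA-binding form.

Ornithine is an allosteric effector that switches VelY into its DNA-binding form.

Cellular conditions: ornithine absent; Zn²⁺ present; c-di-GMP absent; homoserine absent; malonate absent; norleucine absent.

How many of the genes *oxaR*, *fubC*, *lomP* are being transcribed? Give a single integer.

0

Ornithine is absent, so VelY is inactive.
Malonate is absent, so TemR is active.
Required activator VelY is absent, so *oxaR* is not transcribed.
→ *oxaR* is OFF.
Zn²⁺ is present, so MibB is inactive.
Homoserine is absent, so ElnH is inactive.
Required activator ElnH is absent, so *fubC* is not transcribed.
→ *fubC* is OFF.
Norleucine is absent, so SovH is inactive.
c-di-GMP is absent, so PurA is inactive.
No activator is available at the *lomP* promoter, so *lomP* is not transcribed.
→ *lomP* is OFF.
0 of the 3 genes are transcribed.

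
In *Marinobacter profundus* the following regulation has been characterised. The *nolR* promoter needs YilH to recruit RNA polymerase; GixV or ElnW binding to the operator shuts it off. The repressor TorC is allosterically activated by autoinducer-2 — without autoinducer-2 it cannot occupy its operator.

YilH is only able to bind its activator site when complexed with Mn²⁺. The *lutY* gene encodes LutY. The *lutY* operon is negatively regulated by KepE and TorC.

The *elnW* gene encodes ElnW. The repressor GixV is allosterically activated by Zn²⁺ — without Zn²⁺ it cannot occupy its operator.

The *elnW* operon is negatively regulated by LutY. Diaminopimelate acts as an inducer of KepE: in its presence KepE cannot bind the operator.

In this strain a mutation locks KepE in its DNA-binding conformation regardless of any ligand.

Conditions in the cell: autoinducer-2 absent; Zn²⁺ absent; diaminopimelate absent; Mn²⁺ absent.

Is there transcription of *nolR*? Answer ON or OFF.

OFF

Zn²⁺ is absent, so GixV is inactive.
KepE is constitutively active in this strain.
Autoinducer-2 is absent, so TorC is inactive.
With repressor KepE bound, *lutY* is not transcribed.
So LutY is not produced.
With no repressor bound, *elnW* is transcribed.
So ElnW is produced and active.
Mn²⁺ is absent, so YilH is inactive.
With repressor ElnW bound, *nolR* is not transcribed.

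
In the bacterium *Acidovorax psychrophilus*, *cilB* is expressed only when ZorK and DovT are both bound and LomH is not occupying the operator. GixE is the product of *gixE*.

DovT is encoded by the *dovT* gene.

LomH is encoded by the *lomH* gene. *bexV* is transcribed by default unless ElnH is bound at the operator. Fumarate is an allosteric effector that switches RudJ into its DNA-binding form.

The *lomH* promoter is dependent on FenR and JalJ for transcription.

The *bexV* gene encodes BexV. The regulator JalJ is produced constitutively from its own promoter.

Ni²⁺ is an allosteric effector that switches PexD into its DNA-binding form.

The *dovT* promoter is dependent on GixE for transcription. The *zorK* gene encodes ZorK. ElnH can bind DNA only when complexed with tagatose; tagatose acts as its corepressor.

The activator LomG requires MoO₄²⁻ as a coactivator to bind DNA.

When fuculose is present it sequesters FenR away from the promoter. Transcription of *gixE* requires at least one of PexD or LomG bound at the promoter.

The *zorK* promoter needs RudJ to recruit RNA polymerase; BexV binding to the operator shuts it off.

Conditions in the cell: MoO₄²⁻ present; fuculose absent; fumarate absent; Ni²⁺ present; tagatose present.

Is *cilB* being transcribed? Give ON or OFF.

Fumarate is absent, so RudJ is inactive.
Tagatose is present, so ElnH is active.
With repressor ElnH bound, *bexV* is not transcribed.
So BexV is not produced.
Required activator RudJ is absent, so *zorK* is not transcribed.
So ZorK is not produced.
Fuculose is absent, so FenR is active.
JalJ is produced constitutively and is active.
No repressor is bound and FenR and JalJ are active, so *lomH* is transcribed.
So LomH is produced and active.
Ni²⁺ is present, so PexD is active.
MoO₄²⁻ is present, so LomG is active.
Activator PexD is present, so *gixE* is transcribed.
So GixE is produced and active.
No repressor is bound and GixE is active, so *dovT* is transcribed.
So DovT is produced and active.
With repressor LomH bound, *cilB* is not transcribed.

OFF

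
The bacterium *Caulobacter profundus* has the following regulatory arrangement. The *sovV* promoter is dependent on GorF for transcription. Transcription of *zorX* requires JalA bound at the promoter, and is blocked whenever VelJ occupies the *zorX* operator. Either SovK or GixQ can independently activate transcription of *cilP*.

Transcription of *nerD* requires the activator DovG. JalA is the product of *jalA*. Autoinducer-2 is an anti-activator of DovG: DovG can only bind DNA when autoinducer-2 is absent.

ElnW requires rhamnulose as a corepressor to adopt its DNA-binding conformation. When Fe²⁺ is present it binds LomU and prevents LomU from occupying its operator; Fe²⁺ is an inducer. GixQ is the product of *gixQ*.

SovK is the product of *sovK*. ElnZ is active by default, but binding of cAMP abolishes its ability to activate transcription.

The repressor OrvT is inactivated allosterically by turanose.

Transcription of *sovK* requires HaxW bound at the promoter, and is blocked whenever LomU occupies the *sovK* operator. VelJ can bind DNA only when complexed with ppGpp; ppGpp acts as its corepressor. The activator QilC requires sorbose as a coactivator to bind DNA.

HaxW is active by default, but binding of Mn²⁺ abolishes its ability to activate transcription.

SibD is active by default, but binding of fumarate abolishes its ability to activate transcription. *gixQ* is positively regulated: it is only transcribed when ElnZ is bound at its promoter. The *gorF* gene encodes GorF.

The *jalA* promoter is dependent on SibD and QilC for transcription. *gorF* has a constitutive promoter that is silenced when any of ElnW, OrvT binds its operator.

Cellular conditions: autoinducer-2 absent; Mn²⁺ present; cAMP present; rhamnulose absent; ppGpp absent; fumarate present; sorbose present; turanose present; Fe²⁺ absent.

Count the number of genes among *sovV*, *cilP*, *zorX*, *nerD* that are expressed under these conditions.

Rhamnulose is absent, so ElnW is inactive.
Turanose is present, so OrvT is inactive.
With no repressor bound, *gorF* is transcribed.
So GorF is produced and active.
No repressor is bound and GorF is active, so *sovV* is transcribed.
→ *sovV* is ON.
Fe²⁺ is absent, so LomU is active.
Mn²⁺ is present, so HaxW is inactive.
With repressor LomU bound, *sovK* is not transcribed.
So SovK is not produced.
cAMP is present, so ElnZ is inactive.
Required activator ElnZ is absent, so *gixQ* is not transcribed.
So GixQ is not produced.
No activator is available at the *cilP* promoter, so *cilP* is not transcribed.
→ *cilP* is OFF.
Fumarate is present, so SibD is inactive.
Sorbose is present, so QilC is active.
Required activator SibD is absent, so *jalA* is not transcribed.
So JalA is not produced.
ppGpp is absent, so VelJ is inactive.
Required activator JalA is absent, so *zorX* is not transcribed.
→ *zorX* is OFF.
Autoinducer-2 is absent, so DovG is active.
No repressor is bound and DovG is active, so *nerD* is transcribed.
→ *nerD* is ON.
2 of the 4 genes are transcribed.

2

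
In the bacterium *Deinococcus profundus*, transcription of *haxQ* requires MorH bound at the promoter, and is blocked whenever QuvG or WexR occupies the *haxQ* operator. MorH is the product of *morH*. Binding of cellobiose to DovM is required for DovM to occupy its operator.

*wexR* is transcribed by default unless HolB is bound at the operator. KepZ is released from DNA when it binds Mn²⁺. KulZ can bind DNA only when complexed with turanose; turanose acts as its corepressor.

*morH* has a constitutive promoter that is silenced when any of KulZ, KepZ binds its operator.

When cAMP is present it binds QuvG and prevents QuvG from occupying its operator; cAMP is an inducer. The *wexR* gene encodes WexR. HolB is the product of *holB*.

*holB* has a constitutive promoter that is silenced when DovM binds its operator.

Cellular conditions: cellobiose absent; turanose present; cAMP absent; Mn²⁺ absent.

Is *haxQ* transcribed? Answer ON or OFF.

Turanose is present, so KulZ is active.
Mn²⁺ is absent, so KepZ is active.
With repressor KulZ bound, *morH* is not transcribed.
So MorH is not produced.
cAMP is absent, so QuvG is active.
Cellobiose is absent, so DovM is inactive.
With no repressor bound, *holB* is transcribed.
So HolB is produced and active.
With repressor HolB bound, *wexR* is not transcribed.
So WexR is not produced.
With repressor QuvG bound, *haxQ* is not transcribed.

OFF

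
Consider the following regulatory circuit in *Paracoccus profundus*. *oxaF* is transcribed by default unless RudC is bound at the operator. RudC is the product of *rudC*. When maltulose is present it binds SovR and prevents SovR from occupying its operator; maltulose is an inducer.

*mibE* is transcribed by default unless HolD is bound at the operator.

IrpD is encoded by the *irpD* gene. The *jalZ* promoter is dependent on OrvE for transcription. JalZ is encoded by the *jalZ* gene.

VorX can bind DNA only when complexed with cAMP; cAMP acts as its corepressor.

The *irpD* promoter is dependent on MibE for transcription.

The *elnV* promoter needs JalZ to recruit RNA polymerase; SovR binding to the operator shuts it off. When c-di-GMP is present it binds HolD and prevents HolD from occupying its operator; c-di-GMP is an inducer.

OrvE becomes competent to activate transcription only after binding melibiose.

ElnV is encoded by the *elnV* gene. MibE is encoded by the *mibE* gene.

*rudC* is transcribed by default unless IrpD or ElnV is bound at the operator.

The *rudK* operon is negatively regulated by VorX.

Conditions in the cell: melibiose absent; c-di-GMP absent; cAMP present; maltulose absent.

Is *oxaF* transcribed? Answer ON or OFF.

c-di-GMP is absent, so HolD is active.
With repressor HolD bound, *mibE* is not transcribed.
So MibE is not produced.
Required activator MibE is absent, so *irpD* is not transcribed.
So IrpD is not produced.
Maltulose is absent, so SovR is active.
Melibiose is absent, so OrvE is inactive.
Required activator OrvE is absent, so *jalZ* is not transcribed.
So JalZ is not produced.
With repressor SovR bound, *elnV* is not transcribed.
So ElnV is not produced.
With no repressor bound, *rudC* is transcribed.
So RudC is produced and active.
With repressor RudC bound, *oxaF* is not transcribed.

OFF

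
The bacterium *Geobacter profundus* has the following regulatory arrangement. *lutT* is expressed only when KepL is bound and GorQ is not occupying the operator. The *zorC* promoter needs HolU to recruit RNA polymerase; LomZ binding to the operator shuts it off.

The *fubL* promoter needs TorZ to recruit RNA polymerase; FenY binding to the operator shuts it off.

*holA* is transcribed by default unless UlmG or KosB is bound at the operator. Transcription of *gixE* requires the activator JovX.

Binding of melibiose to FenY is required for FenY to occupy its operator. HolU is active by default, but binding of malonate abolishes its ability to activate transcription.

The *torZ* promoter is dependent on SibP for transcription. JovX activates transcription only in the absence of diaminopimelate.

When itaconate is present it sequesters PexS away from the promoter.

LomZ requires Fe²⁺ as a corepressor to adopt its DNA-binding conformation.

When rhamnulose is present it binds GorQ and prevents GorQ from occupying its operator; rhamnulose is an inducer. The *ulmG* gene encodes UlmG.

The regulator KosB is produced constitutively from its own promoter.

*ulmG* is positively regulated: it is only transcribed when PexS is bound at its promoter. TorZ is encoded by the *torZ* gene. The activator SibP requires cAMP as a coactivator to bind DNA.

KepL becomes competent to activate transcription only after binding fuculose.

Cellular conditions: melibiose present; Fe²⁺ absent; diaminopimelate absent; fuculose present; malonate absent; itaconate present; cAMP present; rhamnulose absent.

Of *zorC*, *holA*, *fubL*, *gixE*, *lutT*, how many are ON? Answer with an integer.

2

Malonate is absent, so HolU is active.
Fe²⁺ is absent, so LomZ is inactive.
No repressor is bound and HolU is active, so *zorC* is transcribed.
→ *zorC* is ON.
Itaconate is present, so PexS is inactive.
Required activator PexS is absent, so *ulmG* is not transcribed.
So UlmG is not produced.
KosB is produced constitutively and is active.
With repressor KosB bound, *holA* is not transcribed.
→ *holA* is OFF.
Melibiose is present, so FenY is active.
cAMP is present, so SibP is active.
No repressor is bound and SibP is active, so *torZ* is transcribed.
So TorZ is produced and active.
With repressor FenY bound, *fubL* is not transcribed.
→ *fubL* is OFF.
Diaminopimelate is absent, so JovX is active.
No repressor is bound and JovX is active, so *gixE* is transcribed.
→ *gixE* is ON.
Rhamnulose is absent, so GorQ is active.
Fuculose is present, so KepL is active.
With repressor GorQ bound, *lutT* is not transcribed.
→ *lutT* is OFF.
2 of the 5 genes are transcribed.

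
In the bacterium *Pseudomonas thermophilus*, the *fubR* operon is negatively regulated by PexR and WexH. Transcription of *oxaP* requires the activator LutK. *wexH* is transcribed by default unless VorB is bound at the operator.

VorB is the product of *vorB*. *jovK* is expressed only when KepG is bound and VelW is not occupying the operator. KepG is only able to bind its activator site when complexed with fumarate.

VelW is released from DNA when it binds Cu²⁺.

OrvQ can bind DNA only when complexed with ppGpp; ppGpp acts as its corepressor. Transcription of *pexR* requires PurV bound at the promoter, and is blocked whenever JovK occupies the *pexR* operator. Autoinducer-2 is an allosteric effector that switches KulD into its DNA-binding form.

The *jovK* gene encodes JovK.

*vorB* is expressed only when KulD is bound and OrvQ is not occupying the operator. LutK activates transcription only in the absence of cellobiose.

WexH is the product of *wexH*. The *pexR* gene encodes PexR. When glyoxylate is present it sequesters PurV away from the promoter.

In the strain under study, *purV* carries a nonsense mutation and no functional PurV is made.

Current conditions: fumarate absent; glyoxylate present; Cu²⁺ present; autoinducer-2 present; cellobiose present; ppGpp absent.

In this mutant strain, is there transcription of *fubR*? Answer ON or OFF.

ON

Fumarate is absent, so KepG is inactive.
Cu²⁺ is present, so VelW is inactive.
Required activator KepG is absent, so *jovK* is not transcribed.
So JovK is not produced.
PurV is non-functional in this strain, so it has no effect.
Required activator PurV is absent, so *pexR* is not transcribed.
So PexR is not produced.
ppGpp is absent, so OrvQ is inactive.
Autoinducer-2 is present, so KulD is active.
No repressor is bound and KulD is active, so *vorB* is transcribed.
So VorB is produced and active.
With repressor VorB bound, *wexH* is not transcribed.
So WexH is not produced.
With no repressor bound, *fubR* is transcribed.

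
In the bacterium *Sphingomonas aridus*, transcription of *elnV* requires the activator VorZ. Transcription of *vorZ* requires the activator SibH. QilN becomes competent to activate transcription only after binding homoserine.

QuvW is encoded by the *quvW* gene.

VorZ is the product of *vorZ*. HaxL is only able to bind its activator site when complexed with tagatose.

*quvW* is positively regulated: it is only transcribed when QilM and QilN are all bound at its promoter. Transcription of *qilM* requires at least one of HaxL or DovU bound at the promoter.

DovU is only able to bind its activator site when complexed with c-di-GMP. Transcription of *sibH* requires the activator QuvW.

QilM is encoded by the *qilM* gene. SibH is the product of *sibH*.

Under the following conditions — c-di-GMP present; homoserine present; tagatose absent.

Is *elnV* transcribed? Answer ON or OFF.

ON

Tagatose is absent, so HaxL is inactive.
c-di-GMP is present, so DovU is active.
Activator DovU is present, so *qilM* is transcribed.
So QilM is produced and active.
Homoserine is present, so QilN is active.
No repressor is bound and QilM and QilN are active, so *quvW* is transcribed.
So QuvW is produced and active.
No repressor is bound and QuvW is active, so *sibH* is transcribed.
So SibH is produced and active.
No repressor is bound and SibH is active, so *vorZ* is transcribed.
So VorZ is produced and active.
No repressor is bound and VorZ is active, so *elnV* is transcribed.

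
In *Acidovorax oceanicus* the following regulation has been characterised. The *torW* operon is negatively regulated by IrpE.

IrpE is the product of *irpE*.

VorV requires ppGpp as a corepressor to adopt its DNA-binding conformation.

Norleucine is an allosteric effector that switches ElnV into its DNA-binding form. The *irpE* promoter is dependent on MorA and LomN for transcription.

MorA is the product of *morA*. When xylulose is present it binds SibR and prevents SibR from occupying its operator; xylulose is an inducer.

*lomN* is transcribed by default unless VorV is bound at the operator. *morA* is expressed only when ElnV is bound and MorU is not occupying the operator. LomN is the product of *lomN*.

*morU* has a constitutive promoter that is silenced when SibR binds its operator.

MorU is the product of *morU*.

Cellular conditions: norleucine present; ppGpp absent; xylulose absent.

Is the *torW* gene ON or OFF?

OFF

Xylulose is absent, so SibR is active.
With repressor SibR bound, *morU* is not transcribed.
So MorU is not produced.
Norleucine is present, so ElnV is active.
No repressor is bound and ElnV is active, so *morA* is transcribed.
So MorA is produced and active.
ppGpp is absent, so VorV is inactive.
With no repressor bound, *lomN* is transcribed.
So LomN is produced and active.
No repressor is bound and MorA and LomN are active, so *irpE* is transcribed.
So IrpE is produced and active.
With repressor IrpE bound, *torW* is not transcribed.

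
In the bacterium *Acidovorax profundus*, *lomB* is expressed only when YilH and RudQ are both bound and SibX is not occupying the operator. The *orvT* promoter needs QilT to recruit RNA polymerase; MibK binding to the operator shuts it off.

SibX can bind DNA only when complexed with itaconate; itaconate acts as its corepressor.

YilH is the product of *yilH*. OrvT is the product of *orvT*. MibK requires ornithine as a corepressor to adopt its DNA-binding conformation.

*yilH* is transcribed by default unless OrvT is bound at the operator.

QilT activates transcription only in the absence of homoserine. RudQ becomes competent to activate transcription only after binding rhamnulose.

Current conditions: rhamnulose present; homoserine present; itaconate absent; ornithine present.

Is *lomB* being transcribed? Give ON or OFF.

ON

Itaconate is absent, so SibX is inactive.
Ornithine is present, so MibK is active.
Homoserine is present, so QilT is inactive.
With repressor MibK bound, *orvT* is not transcribed.
So OrvT is not produced.
With no repressor bound, *yilH* is transcribed.
So YilH is produced and active.
Rhamnulose is present, so RudQ is active.
No repressor is bound and YilH and RudQ are active, so *lomB* is transcribed.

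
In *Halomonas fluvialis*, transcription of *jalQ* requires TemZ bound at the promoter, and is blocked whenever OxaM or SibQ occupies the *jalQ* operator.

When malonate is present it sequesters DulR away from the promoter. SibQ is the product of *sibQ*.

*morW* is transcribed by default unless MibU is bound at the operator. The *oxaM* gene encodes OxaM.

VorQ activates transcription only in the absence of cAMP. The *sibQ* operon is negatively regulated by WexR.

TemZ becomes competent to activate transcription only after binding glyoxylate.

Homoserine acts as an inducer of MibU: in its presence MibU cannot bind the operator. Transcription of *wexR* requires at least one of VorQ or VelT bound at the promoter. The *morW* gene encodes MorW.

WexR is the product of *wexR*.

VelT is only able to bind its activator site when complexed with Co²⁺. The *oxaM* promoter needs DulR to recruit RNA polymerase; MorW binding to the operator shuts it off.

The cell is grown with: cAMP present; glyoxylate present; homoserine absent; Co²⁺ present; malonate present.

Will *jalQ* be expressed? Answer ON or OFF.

ON

Glyoxylate is present, so TemZ is active.
Homoserine is absent, so MibU is active.
With repressor MibU bound, *morW* is not transcribed.
So MorW is not produced.
Malonate is present, so DulR is inactive.
Required activator DulR is absent, so *oxaM* is not transcribed.
So OxaM is not produced.
cAMP is present, so VorQ is inactive.
Co²⁺ is present, so VelT is active.
Activator VelT is present, so *wexR* is transcribed.
So WexR is produced and active.
With repressor WexR bound, *sibQ* is not transcribed.
So SibQ is not produced.
No repressor is bound and TemZ is active, so *jalQ* is transcribed.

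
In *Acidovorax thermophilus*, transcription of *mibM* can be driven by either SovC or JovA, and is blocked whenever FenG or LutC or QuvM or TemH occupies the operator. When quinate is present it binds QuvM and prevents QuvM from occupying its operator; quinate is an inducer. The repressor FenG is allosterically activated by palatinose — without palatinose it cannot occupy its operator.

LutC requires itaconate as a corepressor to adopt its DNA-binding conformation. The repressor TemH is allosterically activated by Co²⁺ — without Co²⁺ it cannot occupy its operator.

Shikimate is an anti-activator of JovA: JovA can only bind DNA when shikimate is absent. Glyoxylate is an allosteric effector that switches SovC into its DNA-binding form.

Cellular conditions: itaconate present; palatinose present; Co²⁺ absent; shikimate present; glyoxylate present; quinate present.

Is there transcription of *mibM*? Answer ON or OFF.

OFF

Glyoxylate is present, so SovC is active.
Palatinose is present, so FenG is active.
Itaconate is present, so LutC is active.
Quinate is present, so QuvM is inactive.
Co²⁺ is absent, so TemH is inactive.
Shikimate is present, so JovA is inactive.
With repressor FenG bound, *mibM* is not transcribed.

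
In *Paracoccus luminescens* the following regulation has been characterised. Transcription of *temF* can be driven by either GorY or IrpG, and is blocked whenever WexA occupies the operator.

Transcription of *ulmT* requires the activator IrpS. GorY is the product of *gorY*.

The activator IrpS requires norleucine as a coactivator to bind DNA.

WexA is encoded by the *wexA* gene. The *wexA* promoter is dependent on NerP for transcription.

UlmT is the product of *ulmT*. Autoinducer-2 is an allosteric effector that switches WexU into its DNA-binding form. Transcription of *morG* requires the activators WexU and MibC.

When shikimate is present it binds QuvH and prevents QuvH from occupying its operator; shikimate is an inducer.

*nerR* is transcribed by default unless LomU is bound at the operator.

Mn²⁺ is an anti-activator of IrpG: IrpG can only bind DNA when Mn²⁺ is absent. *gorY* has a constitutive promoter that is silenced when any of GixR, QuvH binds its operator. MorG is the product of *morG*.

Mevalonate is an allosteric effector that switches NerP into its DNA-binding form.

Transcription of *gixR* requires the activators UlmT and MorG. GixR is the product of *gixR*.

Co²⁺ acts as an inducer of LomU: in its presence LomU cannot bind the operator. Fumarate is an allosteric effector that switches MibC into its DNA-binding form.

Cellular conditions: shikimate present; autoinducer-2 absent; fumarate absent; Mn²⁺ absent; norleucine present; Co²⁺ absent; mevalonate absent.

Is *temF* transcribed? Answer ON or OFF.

ON

Norleucine is present, so IrpS is active.
No repressor is bound and IrpS is active, so *ulmT* is transcribed.
So UlmT is produced and active.
Autoinducer-2 is absent, so WexU is inactive.
Fumarate is absent, so MibC is inactive.
Required activator WexU is absent, so *morG* is not transcribed.
So MorG is not produced.
Required activator MorG is absent, so *gixR* is not transcribed.
So GixR is not produced.
Shikimate is present, so QuvH is inactive.
With no repressor bound, *gorY* is transcribed.
So GorY is produced and active.
Mn²⁺ is absent, so IrpG is active.
Mevalonate is absent, so NerP is inactive.
Required activator NerP is absent, so *wexA* is not transcribed.
So WexA is not produced.
Activator GorY is present, so *temF* is transcribed.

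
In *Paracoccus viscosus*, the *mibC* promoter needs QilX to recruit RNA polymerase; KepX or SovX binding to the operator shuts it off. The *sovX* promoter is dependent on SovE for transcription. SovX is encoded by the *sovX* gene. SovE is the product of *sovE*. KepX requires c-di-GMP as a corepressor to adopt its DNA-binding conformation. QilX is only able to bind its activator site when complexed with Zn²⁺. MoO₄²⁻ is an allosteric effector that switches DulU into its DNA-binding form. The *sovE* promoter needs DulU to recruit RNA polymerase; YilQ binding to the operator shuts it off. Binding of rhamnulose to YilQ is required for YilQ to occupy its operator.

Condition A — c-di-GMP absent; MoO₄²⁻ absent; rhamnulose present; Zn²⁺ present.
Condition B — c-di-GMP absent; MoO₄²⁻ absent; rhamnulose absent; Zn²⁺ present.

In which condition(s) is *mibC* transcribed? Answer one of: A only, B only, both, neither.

both

Condition A:
c-di-GMP is absent, so KepX is inactive.
MoO₄²⁻ is absent, so DulU is inactive.
Rhamnulose is present, so YilQ is active.
With repressor YilQ bound, *sovE* is not transcribed.
So SovE is not produced.
Required activator SovE is absent, so *sovX* is not transcribed.
So SovX is not produced.
Zn²⁺ is present, so QilX is active.
No repressor is bound and QilX is active, so *mibC* is transcribed.
→ *mibC* is ON in A.
Condition B:
c-di-GMP is absent, so KepX is inactive.
MoO₄²⁻ is absent, so DulU is inactive.
Rhamnulose is absent, so YilQ is inactive.
Required activator DulU is absent, so *sovE* is not transcribed.
So SovE is not produced.
Required activator SovE is absent, so *sovX* is not transcribed.
So SovX is not produced.
Zn²⁺ is present, so QilX is active.
No repressor is bound and QilX is active, so *mibC* is transcribed.
→ *mibC* is ON in B.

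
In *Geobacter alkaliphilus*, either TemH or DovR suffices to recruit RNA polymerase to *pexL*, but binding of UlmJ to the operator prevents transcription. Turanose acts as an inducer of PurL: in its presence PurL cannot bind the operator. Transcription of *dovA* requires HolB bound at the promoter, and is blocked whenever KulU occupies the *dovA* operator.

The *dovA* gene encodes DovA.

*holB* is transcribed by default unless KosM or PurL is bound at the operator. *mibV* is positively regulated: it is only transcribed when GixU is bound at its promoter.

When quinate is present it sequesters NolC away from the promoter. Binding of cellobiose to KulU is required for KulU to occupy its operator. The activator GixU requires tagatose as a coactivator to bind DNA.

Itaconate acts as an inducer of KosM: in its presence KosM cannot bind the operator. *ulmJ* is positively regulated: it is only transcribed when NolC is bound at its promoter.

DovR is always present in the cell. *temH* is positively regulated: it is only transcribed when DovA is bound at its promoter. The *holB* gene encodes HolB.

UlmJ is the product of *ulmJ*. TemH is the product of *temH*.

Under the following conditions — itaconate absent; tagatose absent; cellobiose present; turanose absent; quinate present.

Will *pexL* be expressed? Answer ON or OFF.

Itaconate is absent, so KosM is active.
Turanose is absent, so PurL is active.
With repressor KosM bound, *holB* is not transcribed.
So HolB is not produced.
Cellobiose is present, so KulU is active.
With repressor KulU bound, *dovA* is not transcribed.
So DovA is not produced.
Required activator DovA is absent, so *temH* is not transcribed.
So TemH is not produced.
DovR is produced constitutively and is active.
Quinate is present, so NolC is inactive.
Required activator NolC is absent, so *ulmJ* is not transcribed.
So UlmJ is not produced.
Activator DovR is present, so *pexL* is transcribed.

ON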